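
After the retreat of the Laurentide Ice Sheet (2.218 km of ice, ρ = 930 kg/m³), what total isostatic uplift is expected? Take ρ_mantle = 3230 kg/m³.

0.639 km

Removing the load lets mantle flow back in; uplift u satisfies ρ_ice t = ρ_m u.
u = t ρ_ice/ρ_m = 2.218 km × 930/3230 = 0.639 km.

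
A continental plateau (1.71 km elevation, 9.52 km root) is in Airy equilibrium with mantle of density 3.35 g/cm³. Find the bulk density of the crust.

2.84 g/cm³

ρ_c h = (ρ_m − ρ_c) r → ρ_c (h + r) = ρ_m r → ρ_c = ρ_m r / (h + r).
ρ_c = 3.35 × 9.52 km / (1.71 km + 9.52 km) = 2.84 g/cm³.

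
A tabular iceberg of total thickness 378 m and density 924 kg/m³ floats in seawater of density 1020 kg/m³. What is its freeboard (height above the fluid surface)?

Floating equilibrium: submerged depth d = t ρ_obj/ρ_fluid = 378 m × 924/1020 = 342.4 m.
Freeboard = t − d = 378 m − 342.4 m = 35.6 m.

35.6 m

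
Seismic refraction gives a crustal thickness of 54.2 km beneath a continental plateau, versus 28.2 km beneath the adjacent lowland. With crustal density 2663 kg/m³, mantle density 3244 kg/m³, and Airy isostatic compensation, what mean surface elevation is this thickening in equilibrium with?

Excess crust Δ = 54.2 km − 28.2 km = 26 km, split between elevation h and root r with h + r = Δ.
Airy balance ρ_c h = (ρ_m − ρ_c) r gives r = h ρ_c/(ρ_m − ρ_c), so h (1 + ρ_c/(ρ_m − ρ_c)) = Δ, i.e. h = Δ (ρ_m − ρ_c)/ρ_m.
h = 26 km × 581/3244 = 4.66 km.

4.66 km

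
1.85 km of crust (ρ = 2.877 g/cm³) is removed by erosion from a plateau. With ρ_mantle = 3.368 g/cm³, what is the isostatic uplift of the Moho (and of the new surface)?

Unloading: uplift u = e ρ_c/ρ_m = 1.85 km × 2.877/3.368 = 1.58 km.

1.58 km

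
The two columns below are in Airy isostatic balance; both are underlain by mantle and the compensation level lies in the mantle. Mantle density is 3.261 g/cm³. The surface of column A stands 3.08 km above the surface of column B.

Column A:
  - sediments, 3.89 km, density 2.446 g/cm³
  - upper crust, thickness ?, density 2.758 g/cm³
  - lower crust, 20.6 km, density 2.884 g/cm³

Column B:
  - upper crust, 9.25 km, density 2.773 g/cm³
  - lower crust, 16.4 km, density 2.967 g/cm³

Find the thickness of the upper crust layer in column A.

16.8 km

Take the compensation level at the base of the deeper column (depth z_c below the surface of column A) and equate Σ ρ_i t_i down to z_c; mantle fills any gap and the z_c terms cancel.
Column A: 3.89×2.446 + x×2.758 + 20.6×2.884 + (z_c − 24.49 − x)×3.261
Column B: 3.08×0 + 9.25×2.773 + 16.4×2.967 + (z_c − 3.08 − 25.65)×3.261
The z_c×3.261 term appears on both sides and cancels. Collect the known terms of each column as K = Σ(ρt)_known − 3.261 × (depth of known layers): K_A = 68.92534 − 3.261×24.49 = −10.93655; K_B = 74.30905 − 3.261×(3.08 + 25.65) = −19.37948.
Balance: K_A − x×(3.261 − 2.758) = K_B, so x = (K_A − K_B)/(3.261 − 2.758) = 8.44293/0.503 = 16.8 km.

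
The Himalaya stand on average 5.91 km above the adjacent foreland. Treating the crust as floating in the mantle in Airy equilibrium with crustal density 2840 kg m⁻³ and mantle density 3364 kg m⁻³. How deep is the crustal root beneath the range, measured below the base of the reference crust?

By Archimedes' principle applied to the lithosphere: the weight of the topography is balanced by the buoyancy of the root, ρ_c h = (ρ_m − ρ_c) r.
r = h · ρ_c / (ρ_m − ρ_c) = 5.91 km × 2840 / (3364 − 2840) = 32 km.

32 km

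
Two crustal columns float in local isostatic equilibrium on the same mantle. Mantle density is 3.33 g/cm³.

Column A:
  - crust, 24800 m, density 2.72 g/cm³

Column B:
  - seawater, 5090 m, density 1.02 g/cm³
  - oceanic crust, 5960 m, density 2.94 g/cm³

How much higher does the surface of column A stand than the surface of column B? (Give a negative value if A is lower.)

314 m

For any compensation level in the mantle, the mantle terms cancel and isostasy reduces to e = (Σt_A − Σt_B) − (Σ(ρt)_A − Σ(ρt)_B) / ρ_m.
Σt_A = 24800 m; Σt_B = 11050 m; Σ(ρt)_A = 67456; Σ(ρt)_B = 22714.2 (in m·g/cm³).
e = (24800 − 11050) − (67456 − 22714.2) / 3.33 = 314 m.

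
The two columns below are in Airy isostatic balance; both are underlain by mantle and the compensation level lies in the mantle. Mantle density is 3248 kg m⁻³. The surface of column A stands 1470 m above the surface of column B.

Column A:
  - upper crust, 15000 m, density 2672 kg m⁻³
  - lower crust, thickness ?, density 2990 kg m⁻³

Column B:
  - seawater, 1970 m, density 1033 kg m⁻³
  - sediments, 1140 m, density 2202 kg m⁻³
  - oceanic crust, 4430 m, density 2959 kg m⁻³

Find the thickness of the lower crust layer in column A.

Take the compensation level at the base of the deeper column (depth z_c below the surface of column A) and equate Σ ρ_i t_i down to z_c; mantle fills any gap and the z_c terms cancel.
Column A: 15000×2672 + x×2990 + (z_c − 15000 − x)×3248
Column B: 1470×0 + 1970×1033 + 1140×2202 + 4430×2959 + (z_c − 1470 − 7540)×3248
The z_c×3248 term appears on both sides and cancels. Collect the known terms of each column as K = Σ(ρt)_known − 3248 × (depth of known layers): K_A = 40080000 − 3248×15000 = −8640000; K_B = 17653660 − 3248×(1470 + 7540) = −11610820.
Balance: K_A − x×(3248 − 2990) = K_B, so x = (K_A − K_B)/(3248 − 2990) = 2970820/258 = 11500 m.

11500 m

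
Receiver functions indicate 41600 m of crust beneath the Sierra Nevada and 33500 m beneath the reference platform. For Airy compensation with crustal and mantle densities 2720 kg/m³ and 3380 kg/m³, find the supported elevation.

1580 m

Excess crust Δ = 41600 m − 33500 m = 8100 m, split between elevation h and root r with h + r = Δ.
Airy balance ρ_c h = (ρ_m − ρ_c) r gives r = h ρ_c/(ρ_m − ρ_c), so h (1 + ρ_c/(ρ_m − ρ_c)) = Δ, i.e. h = Δ (ρ_m − ρ_c)/ρ_m.
h = 8100 m × 660/3380 = 1580 m.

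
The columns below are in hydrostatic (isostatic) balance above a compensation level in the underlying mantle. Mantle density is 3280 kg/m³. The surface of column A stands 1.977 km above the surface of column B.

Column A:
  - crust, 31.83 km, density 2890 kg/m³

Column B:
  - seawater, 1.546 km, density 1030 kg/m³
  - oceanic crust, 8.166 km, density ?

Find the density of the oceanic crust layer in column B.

2980 kg/m³

Take the compensation level at the base of the deeper column (depth z_c below the surface of column A) and equate Σ ρ_i t_i down to z_c; mantle fills any gap and the z_c terms cancel.
Column A: 31.83×2890 + (z_c − 31.83)×3280
Column B: 1.977×0 + 1.546×1030 + 8.166×ρ + (z_c − 1.977 − 9.712)×3280
The z_c×3280 term appears on both sides and cancels. Collect the known terms of each column as K = Σ(ρt)_known − 3280 × (depth of known layers): K_A = 91988.7 − 3280×31.83 = −12413.7; K_B = 1592.38 − 3280×(1.977 + 9.712) = −36747.54.
Balance: K_A = K_B + 8.166×ρ, so ρ = (K_A − K_B)/8.166 = 24333.8/8.166 = 2980 kg/m³.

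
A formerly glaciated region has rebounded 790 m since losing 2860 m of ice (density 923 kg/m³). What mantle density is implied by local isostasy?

3340 kg/m³

ρ_m = ρ_ice t / u = 923 × 2860 m/790 m = 3340 kg/m³.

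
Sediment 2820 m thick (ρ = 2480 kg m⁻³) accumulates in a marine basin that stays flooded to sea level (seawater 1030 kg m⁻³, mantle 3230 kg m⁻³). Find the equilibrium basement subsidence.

1860 m

Submarine loading: the sediment displaces seawater, and the subsidence is in turn flooded, so s (ρ_m − ρ_w) = t (ρ_sed − ρ_w).
s = 2820 m × (2480 − 1030) / (3230 − 1030) = 1860 m.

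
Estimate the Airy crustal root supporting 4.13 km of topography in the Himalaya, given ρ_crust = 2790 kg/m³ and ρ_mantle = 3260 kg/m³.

24.5 km

By Archimedes' principle applied to the lithosphere: the weight of the topography is balanced by the buoyancy of the root, ρ_c h = (ρ_m − ρ_c) r.
r = h · ρ_c / (ρ_m − ρ_c) = 4.13 km × 2790 / (3260 − 2790) = 24.5 km.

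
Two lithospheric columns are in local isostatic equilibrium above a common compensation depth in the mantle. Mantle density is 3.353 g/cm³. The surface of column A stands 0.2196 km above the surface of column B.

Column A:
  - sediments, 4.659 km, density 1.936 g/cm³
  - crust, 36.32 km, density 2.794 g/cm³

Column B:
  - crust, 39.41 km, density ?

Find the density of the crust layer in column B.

2.69 g/cm³

Take the compensation level at the base of the deeper column (depth z_c below the surface of column A) and equate Σ ρ_i t_i down to z_c; mantle fills any gap and the z_c terms cancel.
Column A: 4.659×1.936 + 36.32×2.794 + (z_c − 40.979)×3.353
Column B: 0.2196×0 + 39.41×ρ + (z_c − 0.2196 − 39.41)×3.353
The z_c×3.353 term appears on both sides and cancels. Collect the known terms of each column as K = Σ(ρt)_known − 3.353 × (depth of known layers): K_A = 110.497904 − 3.353×40.979 = −26.904683; K_B = 0 − 3.353×(0.2196 + 39.41) = −132.878049.
Balance: K_A = K_B + 39.41×ρ, so ρ = (K_A − K_B)/39.41 = 105.973/39.41 = 2.69 g/cm³.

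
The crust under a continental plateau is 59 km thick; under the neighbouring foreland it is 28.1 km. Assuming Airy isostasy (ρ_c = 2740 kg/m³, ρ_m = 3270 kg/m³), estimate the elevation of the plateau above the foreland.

Excess crust Δ = 59 km − 28.1 km = 30.9 km, split between elevation h and root r with h + r = Δ.
Airy balance ρ_c h = (ρ_m − ρ_c) r gives r = h ρ_c/(ρ_m − ρ_c), so h (1 + ρ_c/(ρ_m − ρ_c)) = Δ, i.e. h = Δ (ρ_m − ρ_c)/ρ_m.
h = 30.9 km × 530/3270 = 5.01 km.

5.01 km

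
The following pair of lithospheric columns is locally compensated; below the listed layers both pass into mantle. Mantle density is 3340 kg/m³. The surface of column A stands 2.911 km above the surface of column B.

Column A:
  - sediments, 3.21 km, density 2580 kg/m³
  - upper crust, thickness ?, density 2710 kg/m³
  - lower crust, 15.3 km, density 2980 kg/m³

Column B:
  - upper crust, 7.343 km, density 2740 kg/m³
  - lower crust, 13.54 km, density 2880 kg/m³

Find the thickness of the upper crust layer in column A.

19.7 km

Take the compensation level at the base of the deeper column (depth z_c below the surface of column A) and equate Σ ρ_i t_i down to z_c; mantle fills any gap and the z_c terms cancel.
Column A: 3.21×2580 + x×2710 + 15.3×2980 + (z_c − 18.51 − x)×3340
Column B: 2.911×0 + 7.343×2740 + 13.54×2880 + (z_c − 2.911 − 20.883)×3340
The z_c×3340 term appears on both sides and cancels. Collect the known terms of each column as K = Σ(ρt)_known − 3340 × (depth of known layers): K_A = 53875.8 − 3340×18.51 = −7947.6; K_B = 59115.02 − 3340×(2.911 + 20.883) = −20356.94.
Balance: K_A − x×(3340 − 2710) = K_B, so x = (K_A − K_B)/(3340 − 2710) = 12409.3/630 = 19.7 km.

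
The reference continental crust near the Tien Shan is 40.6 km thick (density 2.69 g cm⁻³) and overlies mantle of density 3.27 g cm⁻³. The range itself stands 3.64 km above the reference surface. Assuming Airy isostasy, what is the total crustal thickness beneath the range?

Root depth r = h ρ_c / (ρ_m − ρ_c) = 3.64 km × 2.69 / 0.58 = 16.88 km.
Total thickness = T + h + r = 40.6 km + 3.64 km + 16.88 km = 61.1 km.

61.1 km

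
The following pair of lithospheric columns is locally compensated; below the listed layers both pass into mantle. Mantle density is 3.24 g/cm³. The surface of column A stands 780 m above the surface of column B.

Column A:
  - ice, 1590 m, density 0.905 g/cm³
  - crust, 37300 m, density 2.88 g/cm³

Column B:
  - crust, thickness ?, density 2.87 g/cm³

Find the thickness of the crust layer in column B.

Take the compensation level at the base of the deeper column (depth z_c below the surface of column A) and equate Σ ρ_i t_i down to z_c; mantle fills any gap and the z_c terms cancel.
Column A: 1590×0.905 + 37300×2.88 + (z_c − 38890)×3.24
Column B: 780×0 + x×2.87 + (z_c − 780 − 0 − x)×3.24
The z_c×3.24 term appears on both sides and cancels. Collect the known terms of each column as K = Σ(ρt)_known − 3.24 × (depth of known layers): K_A = 108862.95 − 3.24×38890 = −17140.65; K_B = 0 − 3.24×(780 + 0) = −2527.2.
Balance: K_A = K_B − x×(3.24 − 2.87), so x = (K_B − K_A)/(3.24 − 2.87) = 14613.5/0.37 = 39500 m.

39500 m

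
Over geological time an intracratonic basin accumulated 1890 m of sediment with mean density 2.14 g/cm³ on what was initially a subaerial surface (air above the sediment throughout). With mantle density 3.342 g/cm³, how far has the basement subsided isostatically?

Subaerial load: s = t ρ_sed / ρ_m = 1890 m × 2.14/3.342 = 1210 m.

1210 m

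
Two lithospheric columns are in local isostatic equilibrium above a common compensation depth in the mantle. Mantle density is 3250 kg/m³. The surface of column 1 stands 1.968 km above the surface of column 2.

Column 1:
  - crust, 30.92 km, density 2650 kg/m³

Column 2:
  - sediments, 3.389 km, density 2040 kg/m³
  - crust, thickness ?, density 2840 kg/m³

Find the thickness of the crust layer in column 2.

19.6 km

Take the compensation level at the base of the deeper column (depth z_c below the surface of column 1) and equate Σ ρ_i t_i down to z_c; mantle fills any gap and the z_c terms cancel.
Column 1: 30.92×2650 + (z_c − 30.92)×3250
Column 2: 1.968×0 + 3.389×2040 + x×2840 + (z_c − 1.968 − 3.389 − x)×3250
The z_c×3250 term appears on both sides and cancels. Collect the known terms of each column as K = Σ(ρt)_known − 3250 × (depth of known layers): K_1 = 81938 − 3250×30.92 = −18552; K_2 = 6913.56 − 3250×(1.968 + 3.389) = −10496.69.
Balance: K_1 = K_2 − x×(3250 − 2840), so x = (K_2 − K_1)/(3250 − 2840) = 8055.31/410 = 19.6 km.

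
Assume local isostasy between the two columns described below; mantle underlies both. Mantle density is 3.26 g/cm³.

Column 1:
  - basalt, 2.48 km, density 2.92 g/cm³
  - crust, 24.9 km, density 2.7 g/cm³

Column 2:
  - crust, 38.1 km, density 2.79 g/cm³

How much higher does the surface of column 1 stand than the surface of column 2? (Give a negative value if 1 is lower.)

For any compensation level in the mantle, the mantle terms cancel and isostasy reduces to e = (Σt_1 − Σt_2) − (Σ(ρt)_1 − Σ(ρt)_2) / ρ_m.
Σt_1 = 27.38 km; Σt_2 = 38.1 km; Σ(ρt)_1 = 74.4716; Σ(ρt)_2 = 106.299 (in km·g/cm³).
e = (27.38 − 38.1) − (74.4716 − 106.299) / 3.26 = −0.957 km.

−0.957 km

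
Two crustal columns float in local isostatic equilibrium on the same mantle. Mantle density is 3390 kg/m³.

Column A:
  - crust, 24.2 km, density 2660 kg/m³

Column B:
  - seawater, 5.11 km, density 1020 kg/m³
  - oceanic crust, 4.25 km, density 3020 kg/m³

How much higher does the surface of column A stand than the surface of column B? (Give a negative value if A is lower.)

For any compensation level in the mantle, the mantle terms cancel and isostasy reduces to e = (Σt_A − Σt_B) − (Σ(ρt)_A − Σ(ρt)_B) / ρ_m.
Σt_A = 24.2 km; Σt_B = 9.36 km; Σ(ρt)_A = 64372; Σ(ρt)_B = 18047.2 (in km·kg/m³).
e = (24.2 − 9.36) − (64372 − 18047.2) / 3390 = 1.17 km.

1.17 km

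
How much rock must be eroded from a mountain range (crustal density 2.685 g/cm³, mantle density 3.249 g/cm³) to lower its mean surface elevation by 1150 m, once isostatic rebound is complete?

Net drop Δ = e − u = e − e ρ_c/ρ_m = e (ρ_m − ρ_c)/ρ_m.
e = Δ ρ_m/(ρ_m − ρ_c) = 1150 m × 3.249/0.564 = 6620 m.

6620 m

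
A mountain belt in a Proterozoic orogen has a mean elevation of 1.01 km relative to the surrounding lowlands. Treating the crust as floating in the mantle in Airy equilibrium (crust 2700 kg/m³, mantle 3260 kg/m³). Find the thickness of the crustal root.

For local isostatic compensation: the weight of the topography is balanced by the buoyancy of the root, ρ_c h = (ρ_m − ρ_c) r.
r = h · ρ_c / (ρ_m − ρ_c) = 1.01 km × 2700 / (3260 − 2700) = 4.87 km.

4.87 km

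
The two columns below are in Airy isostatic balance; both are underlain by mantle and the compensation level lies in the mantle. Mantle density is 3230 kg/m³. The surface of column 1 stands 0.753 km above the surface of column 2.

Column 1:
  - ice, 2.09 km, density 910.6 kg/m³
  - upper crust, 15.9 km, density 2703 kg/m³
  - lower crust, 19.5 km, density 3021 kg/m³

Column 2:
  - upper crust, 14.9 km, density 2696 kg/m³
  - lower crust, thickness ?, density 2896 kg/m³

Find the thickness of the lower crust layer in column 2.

Take the compensation level at the base of the deeper column (depth z_c below the surface of column 1) and equate Σ ρ_i t_i down to z_c; mantle fills any gap and the z_c terms cancel.
Column 1: 2.09×910.6 + 15.9×2703 + 19.5×3021 + (z_c − 37.49)×3230
Column 2: 0.753×0 + 14.9×2696 + x×2896 + (z_c − 0.753 − 14.9 − x)×3230
The z_c×3230 term appears on both sides and cancels. Collect the known terms of each column as K = Σ(ρt)_known − 3230 × (depth of known layers): K_1 = 103790.354 − 3230×37.49 = −17302.346; K_2 = 40170.4 − 3230×(0.753 + 14.9) = −10388.79.
Balance: K_1 = K_2 − x×(3230 − 2896), so x = (K_2 − K_1)/(3230 − 2896) = 6913.56/334 = 20.7 km.

20.7 km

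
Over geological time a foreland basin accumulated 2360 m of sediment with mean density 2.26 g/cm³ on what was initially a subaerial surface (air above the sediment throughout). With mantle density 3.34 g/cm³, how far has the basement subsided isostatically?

Subaerial load: s = t ρ_sed / ρ_m = 2360 m × 2.26/3.34 = 1600 m.

1600 m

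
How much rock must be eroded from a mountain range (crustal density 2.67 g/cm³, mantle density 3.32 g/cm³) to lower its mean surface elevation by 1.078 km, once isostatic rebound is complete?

Net drop Δ = e − u = e − e ρ_c/ρ_m = e (ρ_m − ρ_c)/ρ_m.
e = Δ ρ_m/(ρ_m − ρ_c) = 1.078 km × 3.32/0.65 = 5.51 km.

5.51 km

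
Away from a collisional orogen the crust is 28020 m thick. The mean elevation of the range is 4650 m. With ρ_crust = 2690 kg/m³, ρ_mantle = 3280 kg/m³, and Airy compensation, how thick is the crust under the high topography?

53900 m

Root depth r = h ρ_c / (ρ_m − ρ_c) = 4650 m × 2690 / 590 = 21200 m.
Total thickness = T + h + r = 28020 m + 4650 m + 21200 m = 53900 m.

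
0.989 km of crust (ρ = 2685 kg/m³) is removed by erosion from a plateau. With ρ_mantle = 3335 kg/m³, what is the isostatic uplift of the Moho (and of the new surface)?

Unloading: uplift u = e ρ_c/ρ_m = 0.989 km × 2685/3335 = 0.796 km.

0.796 km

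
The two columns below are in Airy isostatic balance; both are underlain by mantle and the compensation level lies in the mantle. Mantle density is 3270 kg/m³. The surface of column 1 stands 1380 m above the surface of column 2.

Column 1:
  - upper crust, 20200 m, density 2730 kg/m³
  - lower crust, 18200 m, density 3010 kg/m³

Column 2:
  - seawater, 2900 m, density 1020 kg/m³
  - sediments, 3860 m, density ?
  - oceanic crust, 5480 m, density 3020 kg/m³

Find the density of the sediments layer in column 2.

Take the compensation level at the base of the deeper column (depth z_c below the surface of column 1) and equate Σ ρ_i t_i down to z_c; mantle fills any gap and the z_c terms cancel.
Column 1: 20200×2730 + 18200×3010 + (z_c − 38400)×3270
Column 2: 1380×0 + 2900×1020 + 3860×ρ + 5480×3020 + (z_c − 1380 − 12240)×3270
The z_c×3270 term appears on both sides and cancels. Collect the known terms of each column as K = Σ(ρt)_known − 3270 × (depth of known layers): K_1 = 109928000 − 3270×38400 = −15640000; K_2 = 19507600 − 3270×(1380 + 12240) = −25029800.
Balance: K_1 = K_2 + 3860×ρ, so ρ = (K_1 − K_2)/3860 = 9389800/3860 = 2430 kg/m³.

2430 kg/m³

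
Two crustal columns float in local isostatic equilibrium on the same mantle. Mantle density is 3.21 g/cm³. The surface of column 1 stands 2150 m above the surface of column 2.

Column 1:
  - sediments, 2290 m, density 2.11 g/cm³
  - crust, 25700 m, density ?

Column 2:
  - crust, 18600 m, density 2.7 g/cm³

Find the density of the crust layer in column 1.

2.67 g/cm³

Take the compensation level at the base of the deeper column (depth z_c below the surface of column 1) and equate Σ ρ_i t_i down to z_c; mantle fills any gap and the z_c terms cancel.
Column 1: 2290×2.11 + 25700×ρ + (z_c − 27990)×3.21
Column 2: 2150×0 + 18600×2.7 + (z_c − 2150 − 18600)×3.21
The z_c×3.21 term appears on both sides and cancels. Collect the known terms of each column as K = Σ(ρt)_known − 3.21 × (depth of known layers): K_1 = 4831.9 − 3.21×27990 = −85016; K_2 = 50220 − 3.21×(2150 + 18600) = −16387.5.
Balance: K_1 + 25700×ρ = K_2, so ρ = (K_2 − K_1)/25700 = 68628.5/25700 = 2.67 g/cm³.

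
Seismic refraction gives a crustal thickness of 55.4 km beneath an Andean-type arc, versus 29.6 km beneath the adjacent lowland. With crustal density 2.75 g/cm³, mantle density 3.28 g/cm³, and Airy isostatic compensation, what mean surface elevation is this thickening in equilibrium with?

4.17 km

Excess crust Δ = 55.4 km − 29.6 km = 25.8 km, split between elevation h and root r with h + r = Δ.
Airy balance ρ_c h = (ρ_m − ρ_c) r gives r = h ρ_c/(ρ_m − ρ_c), so h (1 + ρ_c/(ρ_m − ρ_c)) = Δ, i.e. h = Δ (ρ_m − ρ_c)/ρ_m.
h = 25.8 km × 0.53/3.28 = 4.17 km.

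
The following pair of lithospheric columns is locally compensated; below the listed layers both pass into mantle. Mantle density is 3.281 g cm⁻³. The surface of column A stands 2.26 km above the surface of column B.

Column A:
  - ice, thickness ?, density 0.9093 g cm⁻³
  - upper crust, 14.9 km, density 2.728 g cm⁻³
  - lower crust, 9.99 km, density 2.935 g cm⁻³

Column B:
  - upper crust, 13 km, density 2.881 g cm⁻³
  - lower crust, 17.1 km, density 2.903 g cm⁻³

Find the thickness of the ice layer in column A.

Take the compensation level at the base of the deeper column (depth z_c below the surface of column A) and equate Σ ρ_i t_i down to z_c; mantle fills any gap and the z_c terms cancel.
Column A: x×0.9093 + 14.9×2.728 + 9.99×2.935 + (z_c − 24.89 − x)×3.281
Column B: 2.26×0 + 13×2.881 + 17.1×2.903 + (z_c − 2.26 − 30.1)×3.281
The z_c×3.281 term appears on both sides and cancels. Collect the known terms of each column as K = Σ(ρt)_known − 3.281 × (depth of known layers): K_A = 69.96785 − 3.281×24.89 = −11.69624; K_B = 87.0943 − 3.281×(2.26 + 30.1) = −19.07886.
Balance: K_A − x×(3.281 − 0.9093) = K_B, so x = (K_A − K_B)/(3.281 − 0.9093) = 7.38262/2.3717 = 3.11 km.

3.11 km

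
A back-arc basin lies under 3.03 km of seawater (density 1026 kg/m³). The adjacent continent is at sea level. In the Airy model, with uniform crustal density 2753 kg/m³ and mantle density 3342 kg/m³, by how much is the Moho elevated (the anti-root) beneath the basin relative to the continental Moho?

8.88 km

For local isostatic compensation: replacing crust with seawater at the top is compensated by replacing crust with mantle at the base: d (ρ_c − ρ_w) = a (ρ_m − ρ_c).
a = d (ρ_c − ρ_w)/(ρ_m − ρ_c) = 3.03 km × 1727/589 = 8.88 km.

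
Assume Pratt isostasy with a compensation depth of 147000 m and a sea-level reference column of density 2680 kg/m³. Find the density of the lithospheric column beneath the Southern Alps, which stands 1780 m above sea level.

2650 kg/m³

Pratt balance: ρ_ref D = ρ (D + h).
ρ = ρ_ref D/(D + h) = 2680 × 147000 m/(147000 m + 1780 m) = 2650 kg/m³.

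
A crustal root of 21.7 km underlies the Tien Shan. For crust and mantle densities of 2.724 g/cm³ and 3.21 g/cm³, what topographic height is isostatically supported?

For local isostatic compensation: ρ_c h = (ρ_m − ρ_c) r.
h = r (ρ_m − ρ_c) / ρ_c = 21.7 km × (3.21 − 2.724) / 2.724 = 3.87 km.

3.87 km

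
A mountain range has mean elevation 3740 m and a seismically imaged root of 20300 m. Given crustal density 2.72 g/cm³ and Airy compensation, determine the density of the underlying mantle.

Airy balance: ρ_c h = (ρ_m − ρ_c) r → ρ_m = ρ_c (1 + h/r).
ρ_m = 2.72 × (1 + 3740 m/20300 m) = 3.22 g/cm³.

3.22 g/cm³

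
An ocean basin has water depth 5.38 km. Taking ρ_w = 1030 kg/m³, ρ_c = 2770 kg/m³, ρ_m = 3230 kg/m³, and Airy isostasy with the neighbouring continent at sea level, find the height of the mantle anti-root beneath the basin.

In Airy isostatic equilibrium: replacing crust with seawater at the top is compensated by replacing crust with mantle at the base: d (ρ_c − ρ_w) = a (ρ_m − ρ_c).
a = d (ρ_c − ρ_w)/(ρ_m − ρ_c) = 5.38 km × 1740/460 = 20.4 km.

20.4 km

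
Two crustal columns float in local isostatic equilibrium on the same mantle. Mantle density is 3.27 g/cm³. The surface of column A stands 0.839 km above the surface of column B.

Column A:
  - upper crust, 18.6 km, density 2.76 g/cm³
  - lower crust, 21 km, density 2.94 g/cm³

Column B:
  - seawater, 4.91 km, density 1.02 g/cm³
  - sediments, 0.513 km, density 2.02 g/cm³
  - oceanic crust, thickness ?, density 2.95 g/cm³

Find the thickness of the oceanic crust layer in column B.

Take the compensation level at the base of the deeper column (depth z_c below the surface of column A) and equate Σ ρ_i t_i down to z_c; mantle fills any gap and the z_c terms cancel.
Column A: 18.6×2.76 + 21×2.94 + (z_c − 39.6)×3.27
Column B: 0.839×0 + 4.91×1.02 + 0.513×2.02 + x×2.95 + (z_c − 0.839 − 5.423 − x)×3.27
The z_c×3.27 term appears on both sides and cancels. Collect the known terms of each column as K = Σ(ρt)_known − 3.27 × (depth of known layers): K_A = 113.076 − 3.27×39.6 = −16.416; K_B = 6.04446 − 3.27×(0.839 + 5.423) = −14.43228.
Balance: K_A = K_B − x×(3.27 − 2.95), so x = (K_B − K_A)/(3.27 − 2.95) = 1.98372/0.32 = 6.2 km.

6.2 km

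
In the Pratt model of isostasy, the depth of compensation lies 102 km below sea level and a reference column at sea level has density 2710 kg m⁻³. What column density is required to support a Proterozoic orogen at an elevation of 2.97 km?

2630 kg m⁻³

Pratt balance: ρ_ref D = ρ (D + h).
ρ = ρ_ref D/(D + h) = 2710 × 102 km/(102 km + 2.97 km) = 2630 kg m⁻³.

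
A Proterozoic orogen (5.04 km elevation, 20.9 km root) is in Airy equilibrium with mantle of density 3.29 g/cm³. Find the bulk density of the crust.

2.65 g/cm³

ρ_c h = (ρ_m − ρ_c) r → ρ_c (h + r) = ρ_m r → ρ_c = ρ_m r / (h + r).
ρ_c = 3.29 × 20.9 km / (5.04 km + 20.9 km) = 2.65 g/cm³.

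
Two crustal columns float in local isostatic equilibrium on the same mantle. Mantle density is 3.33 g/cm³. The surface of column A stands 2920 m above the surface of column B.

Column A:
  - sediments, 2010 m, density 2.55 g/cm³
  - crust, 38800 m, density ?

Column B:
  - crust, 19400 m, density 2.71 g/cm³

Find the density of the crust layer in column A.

Take the compensation level at the base of the deeper column (depth z_c below the surface of column A) and equate Σ ρ_i t_i down to z_c; mantle fills any gap and the z_c terms cancel.
Column A: 2010×2.55 + 38800×ρ + (z_c − 40810)×3.33
Column B: 2920×0 + 19400×2.71 + (z_c − 2920 − 19400)×3.33
The z_c×3.33 term appears on both sides and cancels. Collect the known terms of each column as K = Σ(ρt)_known − 3.33 × (depth of known layers): K_A = 5125.5 − 3.33×40810 = −130771.8; K_B = 52574 − 3.33×(2920 + 19400) = −21751.6.
Balance: K_A + 38800×ρ = K_B, so ρ = (K_B − K_A)/38800 = 109020/38800 = 2.81 g/cm³.

2.81 g/cm³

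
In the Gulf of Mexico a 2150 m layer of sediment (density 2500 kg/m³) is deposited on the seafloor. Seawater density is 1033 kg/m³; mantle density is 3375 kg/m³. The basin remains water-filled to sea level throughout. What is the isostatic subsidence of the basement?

Submarine loading: the sediment displaces seawater, and the subsidence is in turn flooded, so s (ρ_m − ρ_w) = t (ρ_sed − ρ_w).
s = 2150 m × (2500 − 1033) / (3375 − 1033) = 1350 m.

1350 m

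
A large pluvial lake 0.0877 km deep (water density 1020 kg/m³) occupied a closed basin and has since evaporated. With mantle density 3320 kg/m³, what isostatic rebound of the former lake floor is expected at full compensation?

u = d ρ_w/ρ_m = 0.0877 km × 1020/3320 = 0.0269 km.

0.0269 km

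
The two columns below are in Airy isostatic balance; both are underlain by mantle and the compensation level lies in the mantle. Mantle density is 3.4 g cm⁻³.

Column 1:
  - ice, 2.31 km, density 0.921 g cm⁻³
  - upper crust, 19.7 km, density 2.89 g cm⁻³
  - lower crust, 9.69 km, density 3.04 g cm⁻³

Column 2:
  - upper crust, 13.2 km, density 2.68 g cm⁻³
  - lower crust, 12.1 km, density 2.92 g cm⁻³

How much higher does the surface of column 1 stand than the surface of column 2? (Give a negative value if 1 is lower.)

For any compensation level in the mantle, the mantle terms cancel and isostasy reduces to e = (Σt_1 − Σt_2) − (Σ(ρt)_1 − Σ(ρt)_2) / ρ_m.
Σt_1 = 31.7 km; Σt_2 = 25.3 km; Σ(ρt)_1 = 88.51811; Σ(ρt)_2 = 70.708 (in km·g cm⁻³).
e = (31.7 − 25.3) − (88.51811 − 70.708) / 3.4 = 1.16 km.

1.16 km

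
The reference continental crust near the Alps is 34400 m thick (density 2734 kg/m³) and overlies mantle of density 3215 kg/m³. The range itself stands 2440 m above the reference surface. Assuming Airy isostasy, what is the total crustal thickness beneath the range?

50700 m

Root depth r = h ρ_c / (ρ_m − ρ_c) = 2440 m × 2734 / 481 = 13870 m.
Total thickness = T + h + r = 34400 m + 2440 m + 13870 m = 50700 m.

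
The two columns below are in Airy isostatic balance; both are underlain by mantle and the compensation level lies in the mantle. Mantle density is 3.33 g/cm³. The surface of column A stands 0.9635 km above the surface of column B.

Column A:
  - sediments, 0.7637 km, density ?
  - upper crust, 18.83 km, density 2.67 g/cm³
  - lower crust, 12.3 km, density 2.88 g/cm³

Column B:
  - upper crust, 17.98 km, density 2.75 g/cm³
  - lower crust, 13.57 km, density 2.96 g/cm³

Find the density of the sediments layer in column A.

Take the compensation level at the base of the deeper column (depth z_c below the surface of column A) and equate Σ ρ_i t_i down to z_c; mantle fills any gap and the z_c terms cancel.
Column A: 0.7637×ρ + 18.83×2.67 + 12.3×2.88 + (z_c − 31.8937)×3.33
Column B: 0.9635×0 + 17.98×2.75 + 13.57×2.96 + (z_c − 0.9635 − 31.55)×3.33
The z_c×3.33 term appears on both sides and cancels. Collect the known terms of each column as K = Σ(ρt)_known − 3.33 × (depth of known layers): K_A = 85.7001 − 3.33×31.8937 = −20.505921; K_B = 89.6122 − 3.33×(0.9635 + 31.55) = −18.657755.
Balance: K_A + 0.7637×ρ = K_B, so ρ = (K_B − K_A)/0.7637 = 1.84817/0.7637 = 2.42 g/cm³.

2.42 g/cm³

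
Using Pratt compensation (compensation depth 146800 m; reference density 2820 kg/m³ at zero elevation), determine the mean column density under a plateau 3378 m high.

Pratt balance: ρ_ref D = ρ (D + h).
ρ = ρ_ref D/(D + h) = 2820 × 146800 m/(146800 m + 3378 m) = 2760 kg/m³.

2760 kg/m³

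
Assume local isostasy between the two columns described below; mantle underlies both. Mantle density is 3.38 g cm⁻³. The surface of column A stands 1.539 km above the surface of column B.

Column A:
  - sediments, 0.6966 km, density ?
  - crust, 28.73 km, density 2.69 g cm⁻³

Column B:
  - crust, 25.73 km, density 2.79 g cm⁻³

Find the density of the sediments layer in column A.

Take the compensation level at the base of the deeper column (depth z_c below the surface of column A) and equate Σ ρ_i t_i down to z_c; mantle fills any gap and the z_c terms cancel.
Column A: 0.6966×ρ + 28.73×2.69 + (z_c − 29.4266)×3.38
Column B: 1.539×0 + 25.73×2.79 + (z_c − 1.539 − 25.73)×3.38
The z_c×3.38 term appears on both sides and cancels. Collect the known terms of each column as K = Σ(ρt)_known − 3.38 × (depth of known layers): K_A = 77.2837 − 3.38×29.4266 = −22.178208; K_B = 71.7867 − 3.38×(1.539 + 25.73) = −20.38252.
Balance: K_A + 0.6966×ρ = K_B, so ρ = (K_B − K_A)/0.6966 = 1.79569/0.6966 = 2.58 g cm⁻³.

2.58 g cm⁻³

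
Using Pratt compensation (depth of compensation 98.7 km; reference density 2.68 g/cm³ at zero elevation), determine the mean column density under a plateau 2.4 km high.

2.62 g/cm³

Pratt balance: ρ_ref D = ρ (D + h).
ρ = ρ_ref D/(D + h) = 2.68 × 98.7 km/(98.7 km + 2.4 km) = 2.62 g/cm³.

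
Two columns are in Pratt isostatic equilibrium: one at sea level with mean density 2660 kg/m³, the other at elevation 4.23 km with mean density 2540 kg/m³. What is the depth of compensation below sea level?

89.5 km

ρ_ref D = ρ (D + h) → D (ρ_ref − ρ) = ρ h.
D = ρ h/(ρ_ref − ρ) = 2540 × 4.23 km/(2660 − 2540) = 89.5 km.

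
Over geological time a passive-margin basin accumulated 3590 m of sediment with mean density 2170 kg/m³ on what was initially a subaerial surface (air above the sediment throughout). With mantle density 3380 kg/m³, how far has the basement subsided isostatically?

2300 m

Subaerial load: s = t ρ_sed / ρ_m = 3590 m × 2170/3380 = 2300 m.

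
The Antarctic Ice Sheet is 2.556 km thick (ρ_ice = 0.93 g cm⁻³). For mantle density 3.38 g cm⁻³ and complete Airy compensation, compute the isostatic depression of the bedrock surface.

0.703 km

Balancing pressure at the compensation depth: the ice load ρ_ice t is balanced by mantle displaced below, ρ_m s.
s = t ρ_ice / ρ_m = 2.556 km × 0.93/3.38 = 0.703 km.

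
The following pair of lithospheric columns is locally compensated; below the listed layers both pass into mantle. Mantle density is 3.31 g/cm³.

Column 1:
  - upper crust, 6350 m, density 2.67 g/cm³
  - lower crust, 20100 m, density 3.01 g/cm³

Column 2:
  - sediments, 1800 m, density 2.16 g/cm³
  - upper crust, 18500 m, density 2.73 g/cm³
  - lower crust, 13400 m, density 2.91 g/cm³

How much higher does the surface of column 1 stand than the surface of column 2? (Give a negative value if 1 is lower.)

For any compensation level in the mantle, the mantle terms cancel and isostasy reduces to e = (Σt_1 − Σt_2) − (Σ(ρt)_1 − Σ(ρt)_2) / ρ_m.
Σt_1 = 26450 m; Σt_2 = 33700 m; Σ(ρt)_1 = 77455.5; Σ(ρt)_2 = 93387 (in m·g/cm³).
e = (26450 − 33700) − (77455.5 − 93387) / 3.31 = −2440 m.

−2440 m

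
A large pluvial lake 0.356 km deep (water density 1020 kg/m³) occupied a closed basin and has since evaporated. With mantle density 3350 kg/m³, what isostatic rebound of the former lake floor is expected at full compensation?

0.108 km

u = d ρ_w/ρ_m = 0.356 km × 1020/3350 = 0.108 km.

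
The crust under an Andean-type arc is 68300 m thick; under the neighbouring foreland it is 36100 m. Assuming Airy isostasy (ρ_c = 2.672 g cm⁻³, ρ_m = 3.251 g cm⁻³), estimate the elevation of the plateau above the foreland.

5730 m

Excess crust Δ = 68300 m − 36100 m = 32200 m, split between elevation h and root r with h + r = Δ.
Airy balance ρ_c h = (ρ_m − ρ_c) r gives r = h ρ_c/(ρ_m − ρ_c), so h (1 + ρ_c/(ρ_m − ρ_c)) = Δ, i.e. h = Δ (ρ_m − ρ_c)/ρ_m.
h = 32200 m × 0.579/3.251 = 5730 m.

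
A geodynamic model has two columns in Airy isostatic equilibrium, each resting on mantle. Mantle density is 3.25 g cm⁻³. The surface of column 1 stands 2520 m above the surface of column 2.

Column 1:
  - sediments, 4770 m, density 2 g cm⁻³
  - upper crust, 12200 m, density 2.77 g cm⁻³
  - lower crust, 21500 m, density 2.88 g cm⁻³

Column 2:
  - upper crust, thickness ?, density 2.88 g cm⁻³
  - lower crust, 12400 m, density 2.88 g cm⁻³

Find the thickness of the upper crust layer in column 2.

18900 m

Take the compensation level at the base of the deeper column (depth z_c below the surface of column 1) and equate Σ ρ_i t_i down to z_c; mantle fills any gap and the z_c terms cancel.
Column 1: 4770×2 + 12200×2.77 + 21500×2.88 + (z_c − 38470)×3.25
Column 2: 2520×0 + x×2.88 + 12400×2.88 + (z_c − 2520 − 12400 − x)×3.25
The z_c×3.25 term appears on both sides and cancels. Collect the known terms of each column as K = Σ(ρt)_known − 3.25 × (depth of known layers): K_1 = 105254 − 3.25×38470 = −19773.5; K_2 = 35712 − 3.25×(2520 + 12400) = −12778.
Balance: K_1 = K_2 − x×(3.25 − 2.88), so x = (K_2 − K_1)/(3.25 − 2.88) = 6995.5/0.37 = 18900 m.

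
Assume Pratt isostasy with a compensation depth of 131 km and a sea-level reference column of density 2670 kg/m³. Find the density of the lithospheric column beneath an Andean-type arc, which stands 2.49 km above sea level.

Pratt balance: ρ_ref D = ρ (D + h).
ρ = ρ_ref D/(D + h) = 2670 × 131 km/(131 km + 2.49 km) = 2620 kg/m³.

2620 kg/m³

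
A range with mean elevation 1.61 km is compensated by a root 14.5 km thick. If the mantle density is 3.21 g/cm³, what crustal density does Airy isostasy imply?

2.89 g/cm³

ρ_c h = (ρ_m − ρ_c) r → ρ_c (h + r) = ρ_m r → ρ_c = ρ_m r / (h + r).
ρ_c = 3.21 × 14.5 km / (1.61 km + 14.5 km) = 2.89 g/cm³.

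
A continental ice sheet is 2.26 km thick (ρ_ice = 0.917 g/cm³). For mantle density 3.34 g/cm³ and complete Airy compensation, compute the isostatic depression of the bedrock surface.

For local isostatic compensation: the ice load ρ_ice t is balanced by mantle displaced below, ρ_m s.
s = t ρ_ice / ρ_m = 2.26 km × 0.917/3.34 = 0.62 km.

0.62 km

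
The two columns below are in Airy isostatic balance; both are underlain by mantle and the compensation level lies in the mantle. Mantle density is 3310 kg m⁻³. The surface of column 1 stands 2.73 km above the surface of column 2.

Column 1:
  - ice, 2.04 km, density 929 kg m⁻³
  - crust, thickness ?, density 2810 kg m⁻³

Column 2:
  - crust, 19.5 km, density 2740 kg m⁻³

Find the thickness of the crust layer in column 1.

30.6 km

Take the compensation level at the base of the deeper column (depth z_c below the surface of column 1) and equate Σ ρ_i t_i down to z_c; mantle fills any gap and the z_c terms cancel.
Column 1: 2.04×929 + x×2810 + (z_c − 2.04 − x)×3310
Column 2: 2.73×0 + 19.5×2740 + (z_c − 2.73 − 19.5)×3310
The z_c×3310 term appears on both sides and cancels. Collect the known terms of each column as K = Σ(ρt)_known − 3310 × (depth of known layers): K_1 = 1895.16 − 3310×2.04 = −4857.24; K_2 = 53430 − 3310×(2.73 + 19.5) = −20151.3.
Balance: K_1 − x×(3310 − 2810) = K_2, so x = (K_1 − K_2)/(3310 − 2810) = 15294.1/500 = 30.6 km.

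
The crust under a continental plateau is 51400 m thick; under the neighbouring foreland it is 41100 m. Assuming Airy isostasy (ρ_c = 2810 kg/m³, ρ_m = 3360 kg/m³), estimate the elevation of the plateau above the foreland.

1690 m

Excess crust Δ = 51400 m − 41100 m = 10300 m, split between elevation h and root r with h + r = Δ.
Airy balance ρ_c h = (ρ_m − ρ_c) r gives r = h ρ_c/(ρ_m − ρ_c), so h (1 + ρ_c/(ρ_m − ρ_c)) = Δ, i.e. h = Δ (ρ_m − ρ_c)/ρ_m.
h = 10300 m × 550/3360 = 1690 m.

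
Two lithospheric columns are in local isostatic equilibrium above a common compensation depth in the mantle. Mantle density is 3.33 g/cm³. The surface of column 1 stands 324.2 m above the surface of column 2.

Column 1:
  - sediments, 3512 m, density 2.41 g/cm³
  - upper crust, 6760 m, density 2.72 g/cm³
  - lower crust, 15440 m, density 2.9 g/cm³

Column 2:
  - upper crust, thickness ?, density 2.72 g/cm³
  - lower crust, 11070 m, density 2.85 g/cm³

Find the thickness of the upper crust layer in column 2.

12500 m

Take the compensation level at the base of the deeper column (depth z_c below the surface of column 1) and equate Σ ρ_i t_i down to z_c; mantle fills any gap and the z_c terms cancel.
Column 1: 3512×2.41 + 6760×2.72 + 15440×2.9 + (z_c − 25712)×3.33
Column 2: 324.2×0 + x×2.72 + 11070×2.85 + (z_c − 324.2 − 11070 − x)×3.33
The z_c×3.33 term appears on both sides and cancels. Collect the known terms of each column as K = Σ(ρt)_known − 3.33 × (depth of known layers): K_1 = 71627.12 − 3.33×25712 = −13993.84; K_2 = 31549.5 − 3.33×(324.2 + 11070) = −6393.186.
Balance: K_1 = K_2 − x×(3.33 − 2.72), so x = (K_2 − K_1)/(3.33 − 2.72) = 7600.65/0.61 = 12500 m.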